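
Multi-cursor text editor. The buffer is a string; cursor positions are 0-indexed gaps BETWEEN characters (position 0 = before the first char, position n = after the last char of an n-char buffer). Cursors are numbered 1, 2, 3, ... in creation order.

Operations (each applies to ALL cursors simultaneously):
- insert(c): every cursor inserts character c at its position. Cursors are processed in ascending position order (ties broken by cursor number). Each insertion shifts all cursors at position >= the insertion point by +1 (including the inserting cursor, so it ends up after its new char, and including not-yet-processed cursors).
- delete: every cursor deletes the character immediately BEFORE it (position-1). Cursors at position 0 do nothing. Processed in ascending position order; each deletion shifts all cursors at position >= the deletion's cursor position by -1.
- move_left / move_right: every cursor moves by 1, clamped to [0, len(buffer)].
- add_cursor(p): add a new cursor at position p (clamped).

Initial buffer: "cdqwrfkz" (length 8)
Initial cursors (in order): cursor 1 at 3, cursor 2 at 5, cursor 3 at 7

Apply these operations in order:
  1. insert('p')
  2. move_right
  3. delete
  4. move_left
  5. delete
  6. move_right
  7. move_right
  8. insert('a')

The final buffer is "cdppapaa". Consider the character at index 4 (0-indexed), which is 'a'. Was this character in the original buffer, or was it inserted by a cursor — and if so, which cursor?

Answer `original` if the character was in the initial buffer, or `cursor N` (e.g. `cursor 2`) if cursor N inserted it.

After op 1 (insert('p')): buffer="cdqpwrpfkpz" (len 11), cursors c1@4 c2@7 c3@10, authorship ...1..2..3.
After op 2 (move_right): buffer="cdqpwrpfkpz" (len 11), cursors c1@5 c2@8 c3@11, authorship ...1..2..3.
After op 3 (delete): buffer="cdqprpkp" (len 8), cursors c1@4 c2@6 c3@8, authorship ...1.2.3
After op 4 (move_left): buffer="cdqprpkp" (len 8), cursors c1@3 c2@5 c3@7, authorship ...1.2.3
After op 5 (delete): buffer="cdppp" (len 5), cursors c1@2 c2@3 c3@4, authorship ..123
After op 6 (move_right): buffer="cdppp" (len 5), cursors c1@3 c2@4 c3@5, authorship ..123
After op 7 (move_right): buffer="cdppp" (len 5), cursors c1@4 c2@5 c3@5, authorship ..123
After op 8 (insert('a')): buffer="cdppapaa" (len 8), cursors c1@5 c2@8 c3@8, authorship ..121323
Authorship (.=original, N=cursor N): . . 1 2 1 3 2 3
Index 4: author = 1

Answer: cursor 1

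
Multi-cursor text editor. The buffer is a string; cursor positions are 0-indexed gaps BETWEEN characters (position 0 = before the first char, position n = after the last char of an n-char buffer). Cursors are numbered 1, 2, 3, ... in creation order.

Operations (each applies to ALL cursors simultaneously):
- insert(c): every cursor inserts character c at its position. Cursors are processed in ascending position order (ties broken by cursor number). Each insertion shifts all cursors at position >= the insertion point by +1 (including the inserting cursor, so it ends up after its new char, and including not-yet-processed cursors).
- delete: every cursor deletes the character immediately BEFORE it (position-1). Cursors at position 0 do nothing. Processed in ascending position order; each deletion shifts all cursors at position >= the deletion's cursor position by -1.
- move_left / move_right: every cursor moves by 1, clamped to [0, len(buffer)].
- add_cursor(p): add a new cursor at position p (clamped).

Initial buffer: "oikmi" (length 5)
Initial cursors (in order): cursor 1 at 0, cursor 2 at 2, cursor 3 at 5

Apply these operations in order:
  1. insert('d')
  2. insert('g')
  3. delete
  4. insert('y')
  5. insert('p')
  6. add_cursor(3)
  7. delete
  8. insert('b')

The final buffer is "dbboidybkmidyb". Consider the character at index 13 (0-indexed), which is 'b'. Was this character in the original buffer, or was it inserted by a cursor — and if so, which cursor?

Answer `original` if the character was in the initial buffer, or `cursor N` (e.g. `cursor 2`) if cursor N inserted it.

Answer: cursor 3

Derivation:
After op 1 (insert('d')): buffer="doidkmid" (len 8), cursors c1@1 c2@4 c3@8, authorship 1..2...3
After op 2 (insert('g')): buffer="dgoidgkmidg" (len 11), cursors c1@2 c2@6 c3@11, authorship 11..22...33
After op 3 (delete): buffer="doidkmid" (len 8), cursors c1@1 c2@4 c3@8, authorship 1..2...3
After op 4 (insert('y')): buffer="dyoidykmidy" (len 11), cursors c1@2 c2@6 c3@11, authorship 11..22...33
After op 5 (insert('p')): buffer="dypoidypkmidyp" (len 14), cursors c1@3 c2@8 c3@14, authorship 111..222...333
After op 6 (add_cursor(3)): buffer="dypoidypkmidyp" (len 14), cursors c1@3 c4@3 c2@8 c3@14, authorship 111..222...333
After op 7 (delete): buffer="doidykmidy" (len 10), cursors c1@1 c4@1 c2@5 c3@10, authorship 1..22...33
After op 8 (insert('b')): buffer="dbboidybkmidyb" (len 14), cursors c1@3 c4@3 c2@8 c3@14, authorship 114..222...333
Authorship (.=original, N=cursor N): 1 1 4 . . 2 2 2 . . . 3 3 3
Index 13: author = 3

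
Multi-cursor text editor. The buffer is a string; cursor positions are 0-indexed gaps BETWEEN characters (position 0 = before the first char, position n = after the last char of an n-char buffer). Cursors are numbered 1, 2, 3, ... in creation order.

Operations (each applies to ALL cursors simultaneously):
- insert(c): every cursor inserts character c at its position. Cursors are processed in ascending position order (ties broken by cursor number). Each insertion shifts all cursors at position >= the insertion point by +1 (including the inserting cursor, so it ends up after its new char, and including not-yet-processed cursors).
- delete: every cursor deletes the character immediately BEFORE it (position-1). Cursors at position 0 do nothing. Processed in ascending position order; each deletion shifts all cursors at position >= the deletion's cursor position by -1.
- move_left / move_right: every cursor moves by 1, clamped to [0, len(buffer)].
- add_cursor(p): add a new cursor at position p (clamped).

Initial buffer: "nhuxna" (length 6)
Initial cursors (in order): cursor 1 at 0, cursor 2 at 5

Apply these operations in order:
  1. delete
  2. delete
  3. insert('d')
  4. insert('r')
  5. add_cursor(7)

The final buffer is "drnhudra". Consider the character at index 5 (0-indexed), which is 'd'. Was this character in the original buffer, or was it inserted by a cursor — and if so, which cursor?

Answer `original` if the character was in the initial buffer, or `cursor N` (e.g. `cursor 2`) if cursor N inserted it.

Answer: cursor 2

Derivation:
After op 1 (delete): buffer="nhuxa" (len 5), cursors c1@0 c2@4, authorship .....
After op 2 (delete): buffer="nhua" (len 4), cursors c1@0 c2@3, authorship ....
After op 3 (insert('d')): buffer="dnhuda" (len 6), cursors c1@1 c2@5, authorship 1...2.
After op 4 (insert('r')): buffer="drnhudra" (len 8), cursors c1@2 c2@7, authorship 11...22.
After op 5 (add_cursor(7)): buffer="drnhudra" (len 8), cursors c1@2 c2@7 c3@7, authorship 11...22.
Authorship (.=original, N=cursor N): 1 1 . . . 2 2 .
Index 5: author = 2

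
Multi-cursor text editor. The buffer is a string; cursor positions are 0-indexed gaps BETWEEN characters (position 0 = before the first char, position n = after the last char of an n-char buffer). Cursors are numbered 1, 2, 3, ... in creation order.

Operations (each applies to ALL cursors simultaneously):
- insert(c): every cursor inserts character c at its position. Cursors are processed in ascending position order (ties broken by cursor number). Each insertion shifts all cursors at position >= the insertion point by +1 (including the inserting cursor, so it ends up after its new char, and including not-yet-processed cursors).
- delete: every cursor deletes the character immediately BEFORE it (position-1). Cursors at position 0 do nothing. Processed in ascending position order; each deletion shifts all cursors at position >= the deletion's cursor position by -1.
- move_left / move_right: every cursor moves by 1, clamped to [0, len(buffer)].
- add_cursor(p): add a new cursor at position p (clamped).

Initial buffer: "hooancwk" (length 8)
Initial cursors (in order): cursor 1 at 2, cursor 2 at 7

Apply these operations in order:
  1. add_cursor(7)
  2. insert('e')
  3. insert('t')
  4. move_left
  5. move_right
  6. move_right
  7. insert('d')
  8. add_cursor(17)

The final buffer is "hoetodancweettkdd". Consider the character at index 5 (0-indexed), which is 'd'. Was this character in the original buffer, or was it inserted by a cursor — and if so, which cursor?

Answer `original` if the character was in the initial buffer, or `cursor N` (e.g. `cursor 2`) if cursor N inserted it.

After op 1 (add_cursor(7)): buffer="hooancwk" (len 8), cursors c1@2 c2@7 c3@7, authorship ........
After op 2 (insert('e')): buffer="hoeoancweek" (len 11), cursors c1@3 c2@10 c3@10, authorship ..1.....23.
After op 3 (insert('t')): buffer="hoetoancweettk" (len 14), cursors c1@4 c2@13 c3@13, authorship ..11.....2323.
After op 4 (move_left): buffer="hoetoancweettk" (len 14), cursors c1@3 c2@12 c3@12, authorship ..11.....2323.
After op 5 (move_right): buffer="hoetoancweettk" (len 14), cursors c1@4 c2@13 c3@13, authorship ..11.....2323.
After op 6 (move_right): buffer="hoetoancweettk" (len 14), cursors c1@5 c2@14 c3@14, authorship ..11.....2323.
After op 7 (insert('d')): buffer="hoetodancweettkdd" (len 17), cursors c1@6 c2@17 c3@17, authorship ..11.1....2323.23
After op 8 (add_cursor(17)): buffer="hoetodancweettkdd" (len 17), cursors c1@6 c2@17 c3@17 c4@17, authorship ..11.1....2323.23
Authorship (.=original, N=cursor N): . . 1 1 . 1 . . . . 2 3 2 3 . 2 3
Index 5: author = 1

Answer: cursor 1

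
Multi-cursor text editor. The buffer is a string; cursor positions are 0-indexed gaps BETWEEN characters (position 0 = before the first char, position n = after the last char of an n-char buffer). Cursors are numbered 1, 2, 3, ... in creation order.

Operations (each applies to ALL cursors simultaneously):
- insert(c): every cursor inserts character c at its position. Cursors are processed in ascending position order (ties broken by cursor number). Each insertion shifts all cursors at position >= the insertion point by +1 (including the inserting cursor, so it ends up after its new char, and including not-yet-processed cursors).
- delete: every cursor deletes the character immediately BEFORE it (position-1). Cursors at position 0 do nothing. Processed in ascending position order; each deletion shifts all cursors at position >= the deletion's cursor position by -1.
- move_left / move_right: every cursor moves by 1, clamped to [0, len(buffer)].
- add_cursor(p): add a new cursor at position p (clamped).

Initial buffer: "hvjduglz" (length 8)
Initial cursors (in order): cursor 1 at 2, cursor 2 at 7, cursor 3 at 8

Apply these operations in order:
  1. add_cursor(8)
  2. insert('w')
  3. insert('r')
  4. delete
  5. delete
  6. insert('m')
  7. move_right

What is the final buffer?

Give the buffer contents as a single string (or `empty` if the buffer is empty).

Answer: hvmjduglmzmm

Derivation:
After op 1 (add_cursor(8)): buffer="hvjduglz" (len 8), cursors c1@2 c2@7 c3@8 c4@8, authorship ........
After op 2 (insert('w')): buffer="hvwjduglwzww" (len 12), cursors c1@3 c2@9 c3@12 c4@12, authorship ..1.....2.34
After op 3 (insert('r')): buffer="hvwrjduglwrzwwrr" (len 16), cursors c1@4 c2@11 c3@16 c4@16, authorship ..11.....22.3434
After op 4 (delete): buffer="hvwjduglwzww" (len 12), cursors c1@3 c2@9 c3@12 c4@12, authorship ..1.....2.34
After op 5 (delete): buffer="hvjduglz" (len 8), cursors c1@2 c2@7 c3@8 c4@8, authorship ........
After op 6 (insert('m')): buffer="hvmjduglmzmm" (len 12), cursors c1@3 c2@9 c3@12 c4@12, authorship ..1.....2.34
After op 7 (move_right): buffer="hvmjduglmzmm" (len 12), cursors c1@4 c2@10 c3@12 c4@12, authorship ..1.....2.34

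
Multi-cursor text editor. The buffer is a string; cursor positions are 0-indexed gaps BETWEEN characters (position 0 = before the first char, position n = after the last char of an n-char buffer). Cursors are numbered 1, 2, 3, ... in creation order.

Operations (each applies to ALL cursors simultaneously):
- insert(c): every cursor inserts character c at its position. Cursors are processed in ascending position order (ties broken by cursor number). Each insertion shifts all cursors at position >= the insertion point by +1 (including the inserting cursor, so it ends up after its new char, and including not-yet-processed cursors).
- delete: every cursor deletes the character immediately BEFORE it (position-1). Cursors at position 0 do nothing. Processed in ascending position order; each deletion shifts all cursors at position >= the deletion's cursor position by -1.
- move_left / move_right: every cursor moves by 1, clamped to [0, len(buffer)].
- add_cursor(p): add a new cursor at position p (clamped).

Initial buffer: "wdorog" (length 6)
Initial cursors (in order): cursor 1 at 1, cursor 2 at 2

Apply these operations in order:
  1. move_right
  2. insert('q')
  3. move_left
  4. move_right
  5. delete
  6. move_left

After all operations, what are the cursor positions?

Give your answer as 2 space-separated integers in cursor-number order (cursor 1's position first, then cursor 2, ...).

After op 1 (move_right): buffer="wdorog" (len 6), cursors c1@2 c2@3, authorship ......
After op 2 (insert('q')): buffer="wdqoqrog" (len 8), cursors c1@3 c2@5, authorship ..1.2...
After op 3 (move_left): buffer="wdqoqrog" (len 8), cursors c1@2 c2@4, authorship ..1.2...
After op 4 (move_right): buffer="wdqoqrog" (len 8), cursors c1@3 c2@5, authorship ..1.2...
After op 5 (delete): buffer="wdorog" (len 6), cursors c1@2 c2@3, authorship ......
After op 6 (move_left): buffer="wdorog" (len 6), cursors c1@1 c2@2, authorship ......

Answer: 1 2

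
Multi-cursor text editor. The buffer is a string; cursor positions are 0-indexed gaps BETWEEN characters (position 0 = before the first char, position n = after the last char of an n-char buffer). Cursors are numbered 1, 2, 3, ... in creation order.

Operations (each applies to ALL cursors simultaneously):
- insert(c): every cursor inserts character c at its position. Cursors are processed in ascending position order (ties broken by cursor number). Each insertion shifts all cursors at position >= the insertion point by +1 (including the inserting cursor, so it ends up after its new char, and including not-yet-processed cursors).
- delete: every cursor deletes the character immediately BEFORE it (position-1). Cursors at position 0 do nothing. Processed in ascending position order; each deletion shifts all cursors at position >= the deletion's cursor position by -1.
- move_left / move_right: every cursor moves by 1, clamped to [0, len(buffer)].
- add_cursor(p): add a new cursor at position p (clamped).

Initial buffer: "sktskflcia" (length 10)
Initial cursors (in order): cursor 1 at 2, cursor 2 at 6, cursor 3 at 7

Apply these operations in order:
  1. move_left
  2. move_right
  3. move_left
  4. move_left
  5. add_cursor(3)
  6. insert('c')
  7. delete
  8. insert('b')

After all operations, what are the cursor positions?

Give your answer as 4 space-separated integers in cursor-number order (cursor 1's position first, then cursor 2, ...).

After op 1 (move_left): buffer="sktskflcia" (len 10), cursors c1@1 c2@5 c3@6, authorship ..........
After op 2 (move_right): buffer="sktskflcia" (len 10), cursors c1@2 c2@6 c3@7, authorship ..........
After op 3 (move_left): buffer="sktskflcia" (len 10), cursors c1@1 c2@5 c3@6, authorship ..........
After op 4 (move_left): buffer="sktskflcia" (len 10), cursors c1@0 c2@4 c3@5, authorship ..........
After op 5 (add_cursor(3)): buffer="sktskflcia" (len 10), cursors c1@0 c4@3 c2@4 c3@5, authorship ..........
After op 6 (insert('c')): buffer="csktcsckcflcia" (len 14), cursors c1@1 c4@5 c2@7 c3@9, authorship 1...4.2.3.....
After op 7 (delete): buffer="sktskflcia" (len 10), cursors c1@0 c4@3 c2@4 c3@5, authorship ..........
After op 8 (insert('b')): buffer="bsktbsbkbflcia" (len 14), cursors c1@1 c4@5 c2@7 c3@9, authorship 1...4.2.3.....

Answer: 1 7 9 5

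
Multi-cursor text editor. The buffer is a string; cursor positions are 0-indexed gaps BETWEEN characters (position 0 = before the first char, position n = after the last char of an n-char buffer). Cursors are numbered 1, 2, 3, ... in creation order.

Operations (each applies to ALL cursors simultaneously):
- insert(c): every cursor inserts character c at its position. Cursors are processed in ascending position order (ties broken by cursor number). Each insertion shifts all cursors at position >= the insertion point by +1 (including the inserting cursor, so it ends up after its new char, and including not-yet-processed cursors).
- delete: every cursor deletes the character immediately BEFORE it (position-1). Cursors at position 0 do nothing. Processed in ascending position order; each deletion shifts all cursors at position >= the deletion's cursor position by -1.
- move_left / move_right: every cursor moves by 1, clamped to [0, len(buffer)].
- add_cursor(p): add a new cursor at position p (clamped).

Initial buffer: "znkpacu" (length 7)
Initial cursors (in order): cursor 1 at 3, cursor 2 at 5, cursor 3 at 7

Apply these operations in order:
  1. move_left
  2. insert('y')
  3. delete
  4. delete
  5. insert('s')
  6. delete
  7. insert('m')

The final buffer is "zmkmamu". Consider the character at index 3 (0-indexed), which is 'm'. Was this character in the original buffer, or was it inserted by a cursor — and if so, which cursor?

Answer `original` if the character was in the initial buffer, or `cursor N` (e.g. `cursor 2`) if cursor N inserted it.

After op 1 (move_left): buffer="znkpacu" (len 7), cursors c1@2 c2@4 c3@6, authorship .......
After op 2 (insert('y')): buffer="znykpyacyu" (len 10), cursors c1@3 c2@6 c3@9, authorship ..1..2..3.
After op 3 (delete): buffer="znkpacu" (len 7), cursors c1@2 c2@4 c3@6, authorship .......
After op 4 (delete): buffer="zkau" (len 4), cursors c1@1 c2@2 c3@3, authorship ....
After op 5 (insert('s')): buffer="zsksasu" (len 7), cursors c1@2 c2@4 c3@6, authorship .1.2.3.
After op 6 (delete): buffer="zkau" (len 4), cursors c1@1 c2@2 c3@3, authorship ....
After op 7 (insert('m')): buffer="zmkmamu" (len 7), cursors c1@2 c2@4 c3@6, authorship .1.2.3.
Authorship (.=original, N=cursor N): . 1 . 2 . 3 .
Index 3: author = 2

Answer: cursor 2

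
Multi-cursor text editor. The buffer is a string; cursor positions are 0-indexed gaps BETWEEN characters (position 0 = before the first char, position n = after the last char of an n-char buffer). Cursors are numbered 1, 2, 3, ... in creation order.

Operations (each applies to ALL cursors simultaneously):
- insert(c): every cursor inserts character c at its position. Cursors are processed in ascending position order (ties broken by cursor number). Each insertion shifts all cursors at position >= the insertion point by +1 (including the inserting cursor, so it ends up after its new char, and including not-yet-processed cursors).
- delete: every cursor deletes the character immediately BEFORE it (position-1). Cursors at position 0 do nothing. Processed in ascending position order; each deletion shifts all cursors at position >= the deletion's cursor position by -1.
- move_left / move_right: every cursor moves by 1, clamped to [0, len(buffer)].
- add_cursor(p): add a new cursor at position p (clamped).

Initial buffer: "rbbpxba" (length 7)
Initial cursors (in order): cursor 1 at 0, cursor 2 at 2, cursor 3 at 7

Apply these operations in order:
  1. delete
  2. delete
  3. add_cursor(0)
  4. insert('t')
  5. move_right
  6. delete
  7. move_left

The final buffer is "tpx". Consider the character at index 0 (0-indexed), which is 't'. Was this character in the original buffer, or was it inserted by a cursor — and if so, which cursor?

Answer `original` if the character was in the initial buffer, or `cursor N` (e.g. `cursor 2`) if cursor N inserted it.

After op 1 (delete): buffer="rbpxb" (len 5), cursors c1@0 c2@1 c3@5, authorship .....
After op 2 (delete): buffer="bpx" (len 3), cursors c1@0 c2@0 c3@3, authorship ...
After op 3 (add_cursor(0)): buffer="bpx" (len 3), cursors c1@0 c2@0 c4@0 c3@3, authorship ...
After op 4 (insert('t')): buffer="tttbpxt" (len 7), cursors c1@3 c2@3 c4@3 c3@7, authorship 124...3
After op 5 (move_right): buffer="tttbpxt" (len 7), cursors c1@4 c2@4 c4@4 c3@7, authorship 124...3
After op 6 (delete): buffer="tpx" (len 3), cursors c1@1 c2@1 c4@1 c3@3, authorship 1..
After op 7 (move_left): buffer="tpx" (len 3), cursors c1@0 c2@0 c4@0 c3@2, authorship 1..
Authorship (.=original, N=cursor N): 1 . .
Index 0: author = 1

Answer: cursor 1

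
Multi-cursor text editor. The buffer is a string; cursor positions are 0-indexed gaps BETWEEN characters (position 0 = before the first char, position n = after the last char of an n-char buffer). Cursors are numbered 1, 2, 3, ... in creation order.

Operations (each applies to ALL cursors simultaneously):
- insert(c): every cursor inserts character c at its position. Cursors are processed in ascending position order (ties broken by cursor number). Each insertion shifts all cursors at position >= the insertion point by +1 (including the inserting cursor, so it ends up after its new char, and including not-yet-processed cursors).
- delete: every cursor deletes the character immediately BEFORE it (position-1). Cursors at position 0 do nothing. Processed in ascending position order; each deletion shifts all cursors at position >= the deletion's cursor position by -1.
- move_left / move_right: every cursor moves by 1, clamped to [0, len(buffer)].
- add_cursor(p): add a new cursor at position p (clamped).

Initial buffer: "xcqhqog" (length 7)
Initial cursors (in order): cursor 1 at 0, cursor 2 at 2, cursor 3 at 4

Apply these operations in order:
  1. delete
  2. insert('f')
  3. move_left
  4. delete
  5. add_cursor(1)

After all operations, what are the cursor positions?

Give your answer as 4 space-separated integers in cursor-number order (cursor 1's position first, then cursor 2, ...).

After op 1 (delete): buffer="xqqog" (len 5), cursors c1@0 c2@1 c3@2, authorship .....
After op 2 (insert('f')): buffer="fxfqfqog" (len 8), cursors c1@1 c2@3 c3@5, authorship 1.2.3...
After op 3 (move_left): buffer="fxfqfqog" (len 8), cursors c1@0 c2@2 c3@4, authorship 1.2.3...
After op 4 (delete): buffer="fffqog" (len 6), cursors c1@0 c2@1 c3@2, authorship 123...
After op 5 (add_cursor(1)): buffer="fffqog" (len 6), cursors c1@0 c2@1 c4@1 c3@2, authorship 123...

Answer: 0 1 2 1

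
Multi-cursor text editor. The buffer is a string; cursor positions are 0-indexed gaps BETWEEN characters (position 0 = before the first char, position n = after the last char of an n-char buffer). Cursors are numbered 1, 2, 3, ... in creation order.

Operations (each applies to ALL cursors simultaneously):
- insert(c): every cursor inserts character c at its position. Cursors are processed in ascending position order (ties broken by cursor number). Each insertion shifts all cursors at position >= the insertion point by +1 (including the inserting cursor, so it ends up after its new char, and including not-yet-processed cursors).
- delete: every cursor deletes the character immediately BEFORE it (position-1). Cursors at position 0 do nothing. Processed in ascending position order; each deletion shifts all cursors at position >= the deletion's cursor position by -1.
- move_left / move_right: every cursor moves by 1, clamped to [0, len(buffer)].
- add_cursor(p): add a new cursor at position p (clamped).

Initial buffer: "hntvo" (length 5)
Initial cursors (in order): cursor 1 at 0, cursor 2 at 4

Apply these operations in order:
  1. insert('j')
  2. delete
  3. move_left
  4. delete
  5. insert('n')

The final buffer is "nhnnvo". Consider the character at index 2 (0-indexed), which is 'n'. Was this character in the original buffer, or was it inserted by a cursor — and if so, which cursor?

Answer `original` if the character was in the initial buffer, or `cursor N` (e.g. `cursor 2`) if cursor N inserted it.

Answer: original

Derivation:
After op 1 (insert('j')): buffer="jhntvjo" (len 7), cursors c1@1 c2@6, authorship 1....2.
After op 2 (delete): buffer="hntvo" (len 5), cursors c1@0 c2@4, authorship .....
After op 3 (move_left): buffer="hntvo" (len 5), cursors c1@0 c2@3, authorship .....
After op 4 (delete): buffer="hnvo" (len 4), cursors c1@0 c2@2, authorship ....
After op 5 (insert('n')): buffer="nhnnvo" (len 6), cursors c1@1 c2@4, authorship 1..2..
Authorship (.=original, N=cursor N): 1 . . 2 . .
Index 2: author = original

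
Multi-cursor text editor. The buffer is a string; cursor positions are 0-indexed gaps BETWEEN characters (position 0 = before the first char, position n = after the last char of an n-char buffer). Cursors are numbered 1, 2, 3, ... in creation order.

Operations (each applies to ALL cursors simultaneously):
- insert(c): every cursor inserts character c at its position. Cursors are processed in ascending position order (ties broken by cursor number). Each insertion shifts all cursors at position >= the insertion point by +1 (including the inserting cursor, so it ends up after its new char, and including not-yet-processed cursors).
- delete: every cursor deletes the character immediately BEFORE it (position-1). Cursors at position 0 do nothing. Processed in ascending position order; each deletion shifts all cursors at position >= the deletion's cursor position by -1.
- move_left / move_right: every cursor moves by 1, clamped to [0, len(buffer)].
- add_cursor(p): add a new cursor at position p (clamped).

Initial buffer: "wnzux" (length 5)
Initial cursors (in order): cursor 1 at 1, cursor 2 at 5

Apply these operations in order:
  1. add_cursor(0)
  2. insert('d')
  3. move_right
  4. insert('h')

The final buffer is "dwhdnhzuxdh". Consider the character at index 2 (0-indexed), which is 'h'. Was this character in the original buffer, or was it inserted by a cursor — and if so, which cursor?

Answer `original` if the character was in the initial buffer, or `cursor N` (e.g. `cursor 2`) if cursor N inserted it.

After op 1 (add_cursor(0)): buffer="wnzux" (len 5), cursors c3@0 c1@1 c2@5, authorship .....
After op 2 (insert('d')): buffer="dwdnzuxd" (len 8), cursors c3@1 c1@3 c2@8, authorship 3.1....2
After op 3 (move_right): buffer="dwdnzuxd" (len 8), cursors c3@2 c1@4 c2@8, authorship 3.1....2
After op 4 (insert('h')): buffer="dwhdnhzuxdh" (len 11), cursors c3@3 c1@6 c2@11, authorship 3.31.1...22
Authorship (.=original, N=cursor N): 3 . 3 1 . 1 . . . 2 2
Index 2: author = 3

Answer: cursor 3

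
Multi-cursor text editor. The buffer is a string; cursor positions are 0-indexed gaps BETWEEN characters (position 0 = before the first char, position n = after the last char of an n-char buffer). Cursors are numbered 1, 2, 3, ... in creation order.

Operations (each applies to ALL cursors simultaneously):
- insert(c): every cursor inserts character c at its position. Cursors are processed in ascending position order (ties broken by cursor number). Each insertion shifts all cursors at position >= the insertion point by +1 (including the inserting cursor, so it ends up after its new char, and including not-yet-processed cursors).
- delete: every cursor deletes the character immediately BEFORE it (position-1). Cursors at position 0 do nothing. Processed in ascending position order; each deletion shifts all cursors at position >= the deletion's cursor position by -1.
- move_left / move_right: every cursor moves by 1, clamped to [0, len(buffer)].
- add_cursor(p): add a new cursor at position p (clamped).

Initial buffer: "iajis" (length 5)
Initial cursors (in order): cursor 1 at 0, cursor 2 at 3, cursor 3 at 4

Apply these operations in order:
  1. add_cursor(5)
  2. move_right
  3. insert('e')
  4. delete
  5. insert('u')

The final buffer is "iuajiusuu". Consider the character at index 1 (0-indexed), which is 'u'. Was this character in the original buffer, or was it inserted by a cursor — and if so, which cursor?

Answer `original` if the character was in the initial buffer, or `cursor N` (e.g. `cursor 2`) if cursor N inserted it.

After op 1 (add_cursor(5)): buffer="iajis" (len 5), cursors c1@0 c2@3 c3@4 c4@5, authorship .....
After op 2 (move_right): buffer="iajis" (len 5), cursors c1@1 c2@4 c3@5 c4@5, authorship .....
After op 3 (insert('e')): buffer="ieajiesee" (len 9), cursors c1@2 c2@6 c3@9 c4@9, authorship .1...2.34
After op 4 (delete): buffer="iajis" (len 5), cursors c1@1 c2@4 c3@5 c4@5, authorship .....
After op 5 (insert('u')): buffer="iuajiusuu" (len 9), cursors c1@2 c2@6 c3@9 c4@9, authorship .1...2.34
Authorship (.=original, N=cursor N): . 1 . . . 2 . 3 4
Index 1: author = 1

Answer: cursor 1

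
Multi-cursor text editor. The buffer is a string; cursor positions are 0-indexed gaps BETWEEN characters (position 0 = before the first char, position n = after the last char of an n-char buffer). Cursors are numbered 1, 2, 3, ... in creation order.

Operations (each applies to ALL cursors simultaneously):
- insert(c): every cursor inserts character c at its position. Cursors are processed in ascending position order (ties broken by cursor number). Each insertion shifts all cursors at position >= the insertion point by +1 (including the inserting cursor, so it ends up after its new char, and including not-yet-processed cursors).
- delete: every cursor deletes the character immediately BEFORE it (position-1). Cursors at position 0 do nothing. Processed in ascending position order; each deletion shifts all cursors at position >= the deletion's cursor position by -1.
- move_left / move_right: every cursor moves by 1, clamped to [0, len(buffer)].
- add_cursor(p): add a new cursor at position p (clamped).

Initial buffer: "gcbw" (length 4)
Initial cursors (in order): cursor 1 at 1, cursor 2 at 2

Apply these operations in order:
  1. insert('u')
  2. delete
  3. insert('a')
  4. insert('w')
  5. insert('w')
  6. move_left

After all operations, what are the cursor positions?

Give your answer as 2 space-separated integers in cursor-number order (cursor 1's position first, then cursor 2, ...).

Answer: 3 7

Derivation:
After op 1 (insert('u')): buffer="gucubw" (len 6), cursors c1@2 c2@4, authorship .1.2..
After op 2 (delete): buffer="gcbw" (len 4), cursors c1@1 c2@2, authorship ....
After op 3 (insert('a')): buffer="gacabw" (len 6), cursors c1@2 c2@4, authorship .1.2..
After op 4 (insert('w')): buffer="gawcawbw" (len 8), cursors c1@3 c2@6, authorship .11.22..
After op 5 (insert('w')): buffer="gawwcawwbw" (len 10), cursors c1@4 c2@8, authorship .111.222..
After op 6 (move_left): buffer="gawwcawwbw" (len 10), cursors c1@3 c2@7, authorship .111.222..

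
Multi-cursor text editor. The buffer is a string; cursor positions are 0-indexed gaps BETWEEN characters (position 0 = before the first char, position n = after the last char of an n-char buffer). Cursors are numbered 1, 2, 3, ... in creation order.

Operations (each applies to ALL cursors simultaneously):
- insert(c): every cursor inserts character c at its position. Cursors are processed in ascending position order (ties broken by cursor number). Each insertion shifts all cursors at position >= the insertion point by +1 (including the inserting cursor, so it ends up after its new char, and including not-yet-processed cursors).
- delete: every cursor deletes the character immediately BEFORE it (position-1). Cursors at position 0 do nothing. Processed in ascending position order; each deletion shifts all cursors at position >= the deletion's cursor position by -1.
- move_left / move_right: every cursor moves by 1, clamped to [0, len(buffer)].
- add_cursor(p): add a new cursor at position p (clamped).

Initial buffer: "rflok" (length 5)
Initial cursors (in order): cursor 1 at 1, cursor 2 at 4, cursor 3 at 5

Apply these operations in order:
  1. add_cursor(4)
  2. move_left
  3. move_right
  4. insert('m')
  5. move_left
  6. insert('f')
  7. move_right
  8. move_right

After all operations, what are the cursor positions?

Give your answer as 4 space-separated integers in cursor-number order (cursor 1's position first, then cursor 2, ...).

Answer: 4 11 13 11

Derivation:
After op 1 (add_cursor(4)): buffer="rflok" (len 5), cursors c1@1 c2@4 c4@4 c3@5, authorship .....
After op 2 (move_left): buffer="rflok" (len 5), cursors c1@0 c2@3 c4@3 c3@4, authorship .....
After op 3 (move_right): buffer="rflok" (len 5), cursors c1@1 c2@4 c4@4 c3@5, authorship .....
After op 4 (insert('m')): buffer="rmflommkm" (len 9), cursors c1@2 c2@7 c4@7 c3@9, authorship .1...24.3
After op 5 (move_left): buffer="rmflommkm" (len 9), cursors c1@1 c2@6 c4@6 c3@8, authorship .1...24.3
After op 6 (insert('f')): buffer="rfmflomffmkfm" (len 13), cursors c1@2 c2@9 c4@9 c3@12, authorship .11...2244.33
After op 7 (move_right): buffer="rfmflomffmkfm" (len 13), cursors c1@3 c2@10 c4@10 c3@13, authorship .11...2244.33
After op 8 (move_right): buffer="rfmflomffmkfm" (len 13), cursors c1@4 c2@11 c4@11 c3@13, authorship .11...2244.33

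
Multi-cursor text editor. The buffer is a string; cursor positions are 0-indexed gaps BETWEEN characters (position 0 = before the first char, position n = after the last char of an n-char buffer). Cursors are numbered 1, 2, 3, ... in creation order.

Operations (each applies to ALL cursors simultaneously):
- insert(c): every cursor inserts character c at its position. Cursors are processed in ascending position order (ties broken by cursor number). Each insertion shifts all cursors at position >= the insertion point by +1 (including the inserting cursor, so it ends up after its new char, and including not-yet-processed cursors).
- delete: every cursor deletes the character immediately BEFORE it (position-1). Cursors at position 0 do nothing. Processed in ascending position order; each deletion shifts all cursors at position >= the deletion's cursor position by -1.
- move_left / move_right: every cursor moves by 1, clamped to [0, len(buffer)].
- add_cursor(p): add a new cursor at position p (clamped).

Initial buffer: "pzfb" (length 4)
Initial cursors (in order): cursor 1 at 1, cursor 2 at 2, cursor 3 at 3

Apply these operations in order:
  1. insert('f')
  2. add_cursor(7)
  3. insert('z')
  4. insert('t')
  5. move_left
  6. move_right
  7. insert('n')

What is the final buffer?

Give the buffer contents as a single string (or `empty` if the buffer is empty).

Answer: pfztnzfztnffztnbztn

Derivation:
After op 1 (insert('f')): buffer="pfzfffb" (len 7), cursors c1@2 c2@4 c3@6, authorship .1.2.3.
After op 2 (add_cursor(7)): buffer="pfzfffb" (len 7), cursors c1@2 c2@4 c3@6 c4@7, authorship .1.2.3.
After op 3 (insert('z')): buffer="pfzzfzffzbz" (len 11), cursors c1@3 c2@6 c3@9 c4@11, authorship .11.22.33.4
After op 4 (insert('t')): buffer="pfztzfztffztbzt" (len 15), cursors c1@4 c2@8 c3@12 c4@15, authorship .111.222.333.44
After op 5 (move_left): buffer="pfztzfztffztbzt" (len 15), cursors c1@3 c2@7 c3@11 c4@14, authorship .111.222.333.44
After op 6 (move_right): buffer="pfztzfztffztbzt" (len 15), cursors c1@4 c2@8 c3@12 c4@15, authorship .111.222.333.44
After op 7 (insert('n')): buffer="pfztnzfztnffztnbztn" (len 19), cursors c1@5 c2@10 c3@15 c4@19, authorship .1111.2222.3333.444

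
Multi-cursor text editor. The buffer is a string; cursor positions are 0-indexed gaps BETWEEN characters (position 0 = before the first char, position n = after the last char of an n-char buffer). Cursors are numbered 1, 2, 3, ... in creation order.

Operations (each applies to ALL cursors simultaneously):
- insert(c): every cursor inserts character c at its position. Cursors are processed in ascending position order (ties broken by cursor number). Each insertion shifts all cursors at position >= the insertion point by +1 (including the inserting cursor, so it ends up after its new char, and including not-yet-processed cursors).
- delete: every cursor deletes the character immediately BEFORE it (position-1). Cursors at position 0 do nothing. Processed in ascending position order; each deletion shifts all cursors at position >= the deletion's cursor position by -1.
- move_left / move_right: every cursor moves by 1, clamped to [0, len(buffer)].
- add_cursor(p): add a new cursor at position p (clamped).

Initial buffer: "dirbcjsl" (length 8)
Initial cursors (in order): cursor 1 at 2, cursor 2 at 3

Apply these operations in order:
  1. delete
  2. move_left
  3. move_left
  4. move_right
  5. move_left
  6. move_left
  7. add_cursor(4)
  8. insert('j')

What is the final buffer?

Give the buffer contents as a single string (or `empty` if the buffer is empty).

Answer: jjdbcjjsl

Derivation:
After op 1 (delete): buffer="dbcjsl" (len 6), cursors c1@1 c2@1, authorship ......
After op 2 (move_left): buffer="dbcjsl" (len 6), cursors c1@0 c2@0, authorship ......
After op 3 (move_left): buffer="dbcjsl" (len 6), cursors c1@0 c2@0, authorship ......
After op 4 (move_right): buffer="dbcjsl" (len 6), cursors c1@1 c2@1, authorship ......
After op 5 (move_left): buffer="dbcjsl" (len 6), cursors c1@0 c2@0, authorship ......
After op 6 (move_left): buffer="dbcjsl" (len 6), cursors c1@0 c2@0, authorship ......
After op 7 (add_cursor(4)): buffer="dbcjsl" (len 6), cursors c1@0 c2@0 c3@4, authorship ......
After op 8 (insert('j')): buffer="jjdbcjjsl" (len 9), cursors c1@2 c2@2 c3@7, authorship 12....3..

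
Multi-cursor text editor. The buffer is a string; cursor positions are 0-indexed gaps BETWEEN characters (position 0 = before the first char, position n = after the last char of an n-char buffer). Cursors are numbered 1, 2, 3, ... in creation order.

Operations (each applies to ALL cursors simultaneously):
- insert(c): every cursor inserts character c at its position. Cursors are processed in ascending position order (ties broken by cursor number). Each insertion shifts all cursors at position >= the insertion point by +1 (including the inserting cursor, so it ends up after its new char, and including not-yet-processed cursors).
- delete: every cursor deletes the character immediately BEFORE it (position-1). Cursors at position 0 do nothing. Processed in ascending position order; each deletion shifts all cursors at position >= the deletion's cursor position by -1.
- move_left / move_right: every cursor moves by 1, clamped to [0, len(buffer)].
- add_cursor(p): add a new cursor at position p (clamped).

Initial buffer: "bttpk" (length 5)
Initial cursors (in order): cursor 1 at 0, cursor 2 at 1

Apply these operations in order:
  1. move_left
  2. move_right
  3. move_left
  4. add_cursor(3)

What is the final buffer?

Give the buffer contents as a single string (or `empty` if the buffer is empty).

After op 1 (move_left): buffer="bttpk" (len 5), cursors c1@0 c2@0, authorship .....
After op 2 (move_right): buffer="bttpk" (len 5), cursors c1@1 c2@1, authorship .....
After op 3 (move_left): buffer="bttpk" (len 5), cursors c1@0 c2@0, authorship .....
After op 4 (add_cursor(3)): buffer="bttpk" (len 5), cursors c1@0 c2@0 c3@3, authorship .....

Answer: bttpk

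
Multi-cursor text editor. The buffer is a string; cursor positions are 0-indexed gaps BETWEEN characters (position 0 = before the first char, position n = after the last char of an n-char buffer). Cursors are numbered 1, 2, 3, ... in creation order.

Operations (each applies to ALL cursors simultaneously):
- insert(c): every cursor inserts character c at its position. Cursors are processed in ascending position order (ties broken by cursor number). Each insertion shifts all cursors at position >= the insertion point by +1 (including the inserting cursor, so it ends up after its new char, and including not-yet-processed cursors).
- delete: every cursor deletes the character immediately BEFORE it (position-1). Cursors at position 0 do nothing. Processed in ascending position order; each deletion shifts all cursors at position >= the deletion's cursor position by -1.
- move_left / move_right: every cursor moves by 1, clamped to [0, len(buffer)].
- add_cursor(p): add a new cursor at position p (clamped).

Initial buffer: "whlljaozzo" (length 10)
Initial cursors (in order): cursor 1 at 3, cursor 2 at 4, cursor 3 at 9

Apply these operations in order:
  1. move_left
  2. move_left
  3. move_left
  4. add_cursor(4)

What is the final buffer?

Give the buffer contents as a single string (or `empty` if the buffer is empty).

Answer: whlljaozzo

Derivation:
After op 1 (move_left): buffer="whlljaozzo" (len 10), cursors c1@2 c2@3 c3@8, authorship ..........
After op 2 (move_left): buffer="whlljaozzo" (len 10), cursors c1@1 c2@2 c3@7, authorship ..........
After op 3 (move_left): buffer="whlljaozzo" (len 10), cursors c1@0 c2@1 c3@6, authorship ..........
After op 4 (add_cursor(4)): buffer="whlljaozzo" (len 10), cursors c1@0 c2@1 c4@4 c3@6, authorship ..........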